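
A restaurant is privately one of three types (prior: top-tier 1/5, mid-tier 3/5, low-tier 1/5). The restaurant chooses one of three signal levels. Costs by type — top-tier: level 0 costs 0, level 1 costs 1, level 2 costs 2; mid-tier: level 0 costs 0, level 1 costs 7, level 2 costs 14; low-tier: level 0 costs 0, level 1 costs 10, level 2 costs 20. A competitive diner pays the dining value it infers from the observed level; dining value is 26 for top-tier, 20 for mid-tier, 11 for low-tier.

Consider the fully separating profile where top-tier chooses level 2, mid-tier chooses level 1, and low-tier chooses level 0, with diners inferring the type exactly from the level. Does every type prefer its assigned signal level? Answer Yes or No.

Yes

Separating price premiums: level 2 → 26, level 1 → 20, level 0 → 11.
top-tier (assigned level 2): level 0: 11 − 0 = 11; level 1: 20 − 1 = 19; level 2: 26 − 2 = 24. top-tier stays.
mid-tier (assigned level 1): level 0: 11 − 0 = 11; level 1: 20 − 7 = 13; level 2: 26 − 14 = 12. mid-tier stays.
low-tier (assigned level 0): level 0: 11 − 0 = 11; level 1: 20 − 10 = 10; level 2: 26 − 20 = 6. low-tier stays.
Every type prefers its assigned level; separation holds.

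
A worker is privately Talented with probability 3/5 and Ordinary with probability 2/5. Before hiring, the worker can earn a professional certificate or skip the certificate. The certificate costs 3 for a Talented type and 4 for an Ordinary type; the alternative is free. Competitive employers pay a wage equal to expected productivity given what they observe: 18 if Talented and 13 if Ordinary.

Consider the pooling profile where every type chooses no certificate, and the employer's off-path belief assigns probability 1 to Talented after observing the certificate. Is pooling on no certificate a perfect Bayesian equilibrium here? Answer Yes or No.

On path, the employer holds the prior and pays 3/5·18 + 2/5·13 = 16. Off path (the certificate), believing Talented, it pays 18.
Talented: no certificate nets 16; the certificate nets 18 − 3 = 15. Talented stays.
Ordinary: no certificate nets 16; the certificate nets 18 − 4 = 14. Ordinary stays.
No type deviates, so pooling is sustained.

Yes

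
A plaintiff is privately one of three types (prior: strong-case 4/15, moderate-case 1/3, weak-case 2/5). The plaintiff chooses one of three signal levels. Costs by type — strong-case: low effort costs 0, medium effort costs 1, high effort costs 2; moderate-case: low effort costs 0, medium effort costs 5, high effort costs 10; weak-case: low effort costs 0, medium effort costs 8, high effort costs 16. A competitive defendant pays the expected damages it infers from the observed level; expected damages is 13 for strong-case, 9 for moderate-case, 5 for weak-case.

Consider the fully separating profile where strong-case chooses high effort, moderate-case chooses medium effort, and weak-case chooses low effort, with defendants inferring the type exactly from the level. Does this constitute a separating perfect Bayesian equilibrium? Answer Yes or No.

Separating settlements: high effort → 13, medium effort → 9, low effort → 5.
strong-case (assigned high effort): low effort: 5 − 0 = 5; medium effort: 9 − 1 = 8; high effort: 13 − 2 = 11. strong-case stays.
moderate-case (assigned medium effort): low effort: 5 − 0 = 5; medium effort: 9 − 5 = 4; high effort: 13 − 10 = 3. moderate-case prefers low effort.
weak-case (assigned low effort): low effort: 5 − 0 = 5; medium effort: 9 − 8 = 1; high effort: 13 − 16 = -3. weak-case stays.
At least one type deviates; the separating profile fails.

No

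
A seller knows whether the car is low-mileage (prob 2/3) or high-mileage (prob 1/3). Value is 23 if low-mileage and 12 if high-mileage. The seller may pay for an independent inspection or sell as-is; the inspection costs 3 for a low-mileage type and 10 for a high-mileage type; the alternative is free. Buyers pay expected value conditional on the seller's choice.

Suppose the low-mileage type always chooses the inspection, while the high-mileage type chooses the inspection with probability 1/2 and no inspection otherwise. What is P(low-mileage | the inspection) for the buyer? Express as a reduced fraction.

4/5

P(the inspection) = (2/3)·1 + (1/3)·(1/2) = 5/6.
By Bayes' rule, P(low-mileage | the inspection) = (2/3) / (5/6) = 4/5.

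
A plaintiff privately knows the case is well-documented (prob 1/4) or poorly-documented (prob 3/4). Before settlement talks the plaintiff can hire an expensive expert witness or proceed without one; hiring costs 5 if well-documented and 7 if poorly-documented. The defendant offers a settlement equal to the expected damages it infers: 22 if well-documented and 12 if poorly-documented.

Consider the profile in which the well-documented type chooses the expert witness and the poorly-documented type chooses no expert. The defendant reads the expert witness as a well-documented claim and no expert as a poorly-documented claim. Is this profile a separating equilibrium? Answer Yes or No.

Under these beliefs, the expert witness earns settlement 22 and no expert earns settlement 12.
well-documented: the expert witness nets 22 − 5 = 17; no expert nets 12. well-documented prefers the expert witness.
poorly-documented: the expert witness nets 22 − 7 = 15; no expert nets 12. poorly-documented would deviate to the expert witness.
poorly-documented has a profitable deviation, so the profile is not an equilibrium.

No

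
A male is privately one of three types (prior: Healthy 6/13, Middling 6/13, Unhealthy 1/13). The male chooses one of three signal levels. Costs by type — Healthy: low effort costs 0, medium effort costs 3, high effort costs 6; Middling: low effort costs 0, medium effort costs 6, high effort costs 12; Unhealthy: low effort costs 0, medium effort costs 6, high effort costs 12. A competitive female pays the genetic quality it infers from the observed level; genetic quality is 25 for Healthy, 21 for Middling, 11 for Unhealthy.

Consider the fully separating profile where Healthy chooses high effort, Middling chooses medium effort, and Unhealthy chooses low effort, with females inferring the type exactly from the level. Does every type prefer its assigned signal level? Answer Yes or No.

Separating mating payoffs: high effort → 25, medium effort → 21, low effort → 11.
Healthy (assigned high effort): low effort: 11 − 0 = 11; medium effort: 21 − 3 = 18; high effort: 25 − 6 = 19. Healthy stays.
Middling (assigned medium effort): low effort: 11 − 0 = 11; medium effort: 21 − 6 = 15; high effort: 25 − 12 = 13. Middling stays.
Unhealthy (assigned low effort): low effort: 11 − 0 = 11; medium effort: 21 − 6 = 15; high effort: 25 − 12 = 13. Unhealthy prefers medium effort.
At least one type deviates; the separating profile fails.

No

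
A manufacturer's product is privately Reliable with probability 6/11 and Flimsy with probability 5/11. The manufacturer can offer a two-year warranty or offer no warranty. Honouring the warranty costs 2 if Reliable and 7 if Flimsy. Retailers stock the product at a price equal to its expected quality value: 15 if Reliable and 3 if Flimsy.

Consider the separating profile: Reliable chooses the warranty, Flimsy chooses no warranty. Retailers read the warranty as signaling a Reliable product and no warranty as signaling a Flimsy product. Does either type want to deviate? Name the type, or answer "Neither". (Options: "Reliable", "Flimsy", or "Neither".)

The warranty pays 15; no warranty pays 3.
Reliable: assigned the warranty, nets 15 − 2 = 13; deviating to no warranty nets 3.
Flimsy: assigned no warranty, nets 3; deviating to the warranty nets 15 − 7 = 8.
The Flimsy type gains 5 by deviating.

Flimsy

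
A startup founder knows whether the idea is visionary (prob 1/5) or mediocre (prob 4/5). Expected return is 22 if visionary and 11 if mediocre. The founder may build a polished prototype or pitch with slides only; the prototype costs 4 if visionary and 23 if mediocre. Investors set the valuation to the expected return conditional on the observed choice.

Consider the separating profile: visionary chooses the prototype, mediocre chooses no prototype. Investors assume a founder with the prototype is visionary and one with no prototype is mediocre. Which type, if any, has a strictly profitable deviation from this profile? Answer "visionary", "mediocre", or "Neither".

Neither

The prototype pays 22; no prototype pays 11.
visionary: assigned the prototype, nets 22 − 4 = 18; deviating to no prototype nets 11.
mediocre: assigned no prototype, nets 11; deviating to the prototype nets 22 − 23 = -1.
Both types strictly prefer their assigned action; no profitable deviation.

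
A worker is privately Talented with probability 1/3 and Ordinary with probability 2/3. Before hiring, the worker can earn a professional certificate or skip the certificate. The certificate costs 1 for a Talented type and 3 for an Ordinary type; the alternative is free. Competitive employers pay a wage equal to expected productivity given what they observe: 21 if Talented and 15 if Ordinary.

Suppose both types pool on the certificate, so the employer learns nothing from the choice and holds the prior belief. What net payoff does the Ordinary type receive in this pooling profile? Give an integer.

14

Pooled wage = 1/3·21 + 2/3·15 = 17.
Ordinary pays cost 3 for the certificate, so net payoff = 17 − 3 = 14.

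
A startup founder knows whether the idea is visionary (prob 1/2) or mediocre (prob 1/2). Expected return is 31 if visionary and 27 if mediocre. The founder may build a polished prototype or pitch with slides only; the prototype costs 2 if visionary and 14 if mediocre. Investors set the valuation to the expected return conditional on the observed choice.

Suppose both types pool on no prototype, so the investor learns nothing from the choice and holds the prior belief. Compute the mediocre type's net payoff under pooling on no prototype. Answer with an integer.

29

Pooled valuation = 1/2·31 + 1/2·27 = 29.
mediocre pays no cost for no prototype, so net payoff = 29.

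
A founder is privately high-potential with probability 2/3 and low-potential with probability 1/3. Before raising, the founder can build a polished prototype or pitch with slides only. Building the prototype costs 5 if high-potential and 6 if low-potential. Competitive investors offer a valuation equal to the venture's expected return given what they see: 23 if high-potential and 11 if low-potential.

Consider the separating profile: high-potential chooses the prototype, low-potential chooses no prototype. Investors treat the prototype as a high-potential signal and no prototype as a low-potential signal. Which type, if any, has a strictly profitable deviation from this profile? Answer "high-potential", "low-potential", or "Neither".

low-potential

The prototype pays 23; no prototype pays 11.
high-potential: assigned the prototype, nets 23 − 5 = 18; deviating to no prototype nets 11.
low-potential: assigned no prototype, nets 11; deviating to the prototype nets 23 − 6 = 17.
The low-potential type gains 6 by deviating.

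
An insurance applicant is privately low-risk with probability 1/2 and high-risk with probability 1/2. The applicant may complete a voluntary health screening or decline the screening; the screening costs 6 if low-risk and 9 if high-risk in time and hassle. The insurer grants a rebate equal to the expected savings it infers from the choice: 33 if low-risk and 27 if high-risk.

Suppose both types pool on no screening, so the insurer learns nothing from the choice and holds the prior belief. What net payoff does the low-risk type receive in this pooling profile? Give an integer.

30

Pooled rebate = 1/2·33 + 1/2·27 = 30.
low-risk pays no cost for no screening, so net payoff = 30.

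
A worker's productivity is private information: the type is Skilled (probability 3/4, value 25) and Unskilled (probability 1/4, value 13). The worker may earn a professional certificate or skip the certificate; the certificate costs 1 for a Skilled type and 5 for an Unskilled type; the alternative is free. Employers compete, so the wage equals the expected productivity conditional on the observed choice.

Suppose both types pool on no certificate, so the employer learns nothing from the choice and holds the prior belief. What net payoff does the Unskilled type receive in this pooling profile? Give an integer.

22

Pooled wage = 3/4·25 + 1/4·13 = 22.
Unskilled pays no cost for no certificate, so net payoff = 22.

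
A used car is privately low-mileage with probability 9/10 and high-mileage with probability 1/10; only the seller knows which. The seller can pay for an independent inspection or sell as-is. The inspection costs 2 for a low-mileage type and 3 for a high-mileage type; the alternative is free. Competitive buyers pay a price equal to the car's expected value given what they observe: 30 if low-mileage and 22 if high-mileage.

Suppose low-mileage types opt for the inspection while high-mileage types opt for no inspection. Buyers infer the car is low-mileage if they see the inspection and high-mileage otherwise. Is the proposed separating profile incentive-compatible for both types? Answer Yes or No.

No

Under these beliefs, the inspection earns price 30 and no inspection earns price 22.
low-mileage: the inspection nets 30 − 2 = 28; no inspection nets 22. low-mileage prefers the inspection.
high-mileage: the inspection nets 30 − 3 = 27; no inspection nets 22. high-mileage would deviate to the inspection.
high-mileage has a profitable deviation, so the profile is not an equilibrium.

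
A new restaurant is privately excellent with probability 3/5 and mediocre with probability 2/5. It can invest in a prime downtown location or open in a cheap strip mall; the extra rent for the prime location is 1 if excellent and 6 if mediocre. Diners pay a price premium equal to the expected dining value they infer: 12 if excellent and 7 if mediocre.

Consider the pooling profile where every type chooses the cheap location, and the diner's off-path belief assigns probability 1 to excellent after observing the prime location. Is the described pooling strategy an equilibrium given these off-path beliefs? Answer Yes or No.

On path, the diner holds the prior and pays 3/5·12 + 2/5·7 = 10. Off path (the prime location), believing excellent, it pays 12.
excellent: the cheap location nets 10; the prime location nets 12 − 1 = 11. excellent would deviate.
mediocre: the cheap location nets 10; the prime location nets 12 − 6 = 6. mediocre stays.
A type deviates, so pooling fails.

No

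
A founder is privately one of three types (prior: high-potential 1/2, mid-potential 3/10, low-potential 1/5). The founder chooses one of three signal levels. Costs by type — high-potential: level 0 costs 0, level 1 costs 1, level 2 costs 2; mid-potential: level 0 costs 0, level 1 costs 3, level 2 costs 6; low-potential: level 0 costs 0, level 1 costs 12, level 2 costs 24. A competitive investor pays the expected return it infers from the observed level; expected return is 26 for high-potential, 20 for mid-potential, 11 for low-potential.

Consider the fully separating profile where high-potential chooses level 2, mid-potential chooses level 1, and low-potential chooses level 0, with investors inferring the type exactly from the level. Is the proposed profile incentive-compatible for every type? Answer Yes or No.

No

Separating valuations: level 2 → 26, level 1 → 20, level 0 → 11.
high-potential (assigned level 2): level 0: 11 − 0 = 11; level 1: 20 − 1 = 19; level 2: 26 − 2 = 24. high-potential stays.
mid-potential (assigned level 1): level 0: 11 − 0 = 11; level 1: 20 − 3 = 17; level 2: 26 − 6 = 20. mid-potential prefers level 2.
low-potential (assigned level 0): level 0: 11 − 0 = 11; level 1: 20 − 12 = 8; level 2: 26 − 24 = 2. low-potential stays.
At least one type deviates; the separating profile fails.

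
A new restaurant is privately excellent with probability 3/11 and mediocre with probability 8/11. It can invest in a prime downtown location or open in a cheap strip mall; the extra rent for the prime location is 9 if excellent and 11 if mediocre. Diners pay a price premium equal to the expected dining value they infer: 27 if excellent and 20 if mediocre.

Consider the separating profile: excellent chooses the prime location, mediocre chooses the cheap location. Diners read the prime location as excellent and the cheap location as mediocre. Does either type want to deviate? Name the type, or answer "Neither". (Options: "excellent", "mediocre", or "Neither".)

excellent

The prime location pays 27; the cheap location pays 20.
excellent: assigned the prime location, nets 27 − 9 = 18; deviating to the cheap location nets 20.
mediocre: assigned the cheap location, nets 20; deviating to the prime location nets 27 − 11 = 16.
The excellent type gains 2 by deviating.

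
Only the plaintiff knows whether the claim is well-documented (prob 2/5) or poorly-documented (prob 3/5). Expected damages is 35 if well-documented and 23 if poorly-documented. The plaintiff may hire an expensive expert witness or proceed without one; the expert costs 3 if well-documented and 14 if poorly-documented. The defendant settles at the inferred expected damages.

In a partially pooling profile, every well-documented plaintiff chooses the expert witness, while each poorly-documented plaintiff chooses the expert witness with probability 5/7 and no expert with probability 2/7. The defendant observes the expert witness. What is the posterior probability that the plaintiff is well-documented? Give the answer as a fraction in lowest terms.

14/29

P(the expert witness) = (2/5)·1 + (3/5)·(5/7) = 29/35.
By Bayes' rule, P(well-documented | the expert witness) = (2/5) / (29/35) = 14/29.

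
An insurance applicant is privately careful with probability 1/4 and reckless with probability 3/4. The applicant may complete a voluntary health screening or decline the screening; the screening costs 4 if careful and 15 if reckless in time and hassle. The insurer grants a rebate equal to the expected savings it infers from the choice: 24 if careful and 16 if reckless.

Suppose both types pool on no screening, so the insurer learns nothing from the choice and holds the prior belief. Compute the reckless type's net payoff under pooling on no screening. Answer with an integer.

18

Pooled rebate = 1/4·24 + 3/4·16 = 18.
reckless pays no cost for no screening, so net payoff = 18.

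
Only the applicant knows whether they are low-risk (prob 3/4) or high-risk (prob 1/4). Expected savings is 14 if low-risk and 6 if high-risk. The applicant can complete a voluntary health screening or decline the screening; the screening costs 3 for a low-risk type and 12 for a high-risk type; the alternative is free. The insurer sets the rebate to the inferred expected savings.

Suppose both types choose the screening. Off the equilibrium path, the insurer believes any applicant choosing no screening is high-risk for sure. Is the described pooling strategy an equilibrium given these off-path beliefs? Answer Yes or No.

No

On path, the insurer holds the prior and pays 3/4·14 + 1/4·6 = 12. Off path (no screening), believing high-risk, it pays 6.
low-risk: the screening nets 12 − 3 = 9; no screening nets 6. low-risk stays.
high-risk: the screening nets 12 − 12 = 0; no screening nets 6. high-risk would deviate.
A type deviates, so pooling fails.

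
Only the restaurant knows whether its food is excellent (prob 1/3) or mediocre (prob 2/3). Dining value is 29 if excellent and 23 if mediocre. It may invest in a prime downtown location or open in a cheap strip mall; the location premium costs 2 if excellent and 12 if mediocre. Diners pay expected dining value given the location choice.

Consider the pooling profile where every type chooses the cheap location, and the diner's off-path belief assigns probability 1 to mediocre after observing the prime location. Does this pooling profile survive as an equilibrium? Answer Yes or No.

On path, the diner holds the prior and pays 1/3·29 + 2/3·23 = 25. Off path (the prime location), believing mediocre, it pays 23.
excellent: the cheap location nets 25; the prime location nets 23 − 2 = 21. excellent stays.
mediocre: the cheap location nets 25; the prime location nets 23 − 12 = 11. mediocre stays.
No type deviates, so pooling is sustained.

Yes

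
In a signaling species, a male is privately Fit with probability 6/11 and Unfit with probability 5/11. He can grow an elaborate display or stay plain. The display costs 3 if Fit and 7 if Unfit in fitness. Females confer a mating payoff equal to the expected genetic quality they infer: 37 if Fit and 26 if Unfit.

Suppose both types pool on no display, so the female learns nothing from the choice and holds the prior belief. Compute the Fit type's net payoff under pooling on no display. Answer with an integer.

32

Pooled mating payoff = 6/11·37 + 5/11·26 = 32.
Fit pays no cost for no display, so net payoff = 32.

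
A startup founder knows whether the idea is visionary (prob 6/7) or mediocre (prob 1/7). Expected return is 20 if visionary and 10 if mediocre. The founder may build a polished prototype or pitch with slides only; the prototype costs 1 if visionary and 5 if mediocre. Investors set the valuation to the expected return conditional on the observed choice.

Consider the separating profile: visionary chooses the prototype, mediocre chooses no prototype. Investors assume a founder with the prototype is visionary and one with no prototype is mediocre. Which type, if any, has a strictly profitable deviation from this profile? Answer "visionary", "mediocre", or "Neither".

mediocre

The prototype pays 20; no prototype pays 10.
visionary: assigned the prototype, nets 20 − 1 = 19; deviating to no prototype nets 10.
mediocre: assigned no prototype, nets 10; deviating to the prototype nets 20 − 5 = 15.
The mediocre type gains 5 by deviating.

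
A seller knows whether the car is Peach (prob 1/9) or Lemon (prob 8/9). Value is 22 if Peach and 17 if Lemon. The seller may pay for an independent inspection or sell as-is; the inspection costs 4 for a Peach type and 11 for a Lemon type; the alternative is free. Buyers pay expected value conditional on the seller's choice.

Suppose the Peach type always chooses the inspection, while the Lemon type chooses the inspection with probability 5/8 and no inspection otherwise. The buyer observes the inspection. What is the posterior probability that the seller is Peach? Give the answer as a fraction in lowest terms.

P(the inspection) = (1/9)·1 + (8/9)·(5/8) = 2/3.
By Bayes' rule, P(Peach | the inspection) = (1/9) / (2/3) = 1/6.

1/6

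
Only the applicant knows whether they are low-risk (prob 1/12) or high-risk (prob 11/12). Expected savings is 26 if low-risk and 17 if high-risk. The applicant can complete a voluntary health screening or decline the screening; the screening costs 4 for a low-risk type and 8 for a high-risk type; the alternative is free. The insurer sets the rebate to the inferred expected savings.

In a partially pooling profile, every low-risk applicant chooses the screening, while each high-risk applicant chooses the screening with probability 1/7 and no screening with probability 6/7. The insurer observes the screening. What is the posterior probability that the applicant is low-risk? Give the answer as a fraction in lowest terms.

P(the screening) = (1/12)·1 + (11/12)·(1/7) = 3/14.
By Bayes' rule, P(low-risk | the screening) = (1/12) / (3/14) = 7/18.

7/18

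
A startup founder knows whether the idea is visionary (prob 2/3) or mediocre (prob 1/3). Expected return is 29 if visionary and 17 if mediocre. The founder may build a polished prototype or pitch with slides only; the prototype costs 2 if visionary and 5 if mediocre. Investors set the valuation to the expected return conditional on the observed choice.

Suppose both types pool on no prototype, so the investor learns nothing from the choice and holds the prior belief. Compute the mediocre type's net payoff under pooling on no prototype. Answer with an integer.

Pooled valuation = 2/3·29 + 1/3·17 = 25.
mediocre pays no cost for no prototype, so net payoff = 25.

25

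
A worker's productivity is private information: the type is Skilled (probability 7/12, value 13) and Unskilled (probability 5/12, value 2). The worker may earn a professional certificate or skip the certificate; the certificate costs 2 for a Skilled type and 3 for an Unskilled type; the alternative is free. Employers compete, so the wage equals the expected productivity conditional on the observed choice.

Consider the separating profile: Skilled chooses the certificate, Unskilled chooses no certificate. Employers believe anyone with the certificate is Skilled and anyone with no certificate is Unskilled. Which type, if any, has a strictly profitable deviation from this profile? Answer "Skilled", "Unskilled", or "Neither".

The certificate pays 13; no certificate pays 2.
Skilled: assigned the certificate, nets 13 − 2 = 11; deviating to no certificate nets 2.
Unskilled: assigned no certificate, nets 2; deviating to the certificate nets 13 − 3 = 10.
The Unskilled type gains 8 by deviating.

Unskilled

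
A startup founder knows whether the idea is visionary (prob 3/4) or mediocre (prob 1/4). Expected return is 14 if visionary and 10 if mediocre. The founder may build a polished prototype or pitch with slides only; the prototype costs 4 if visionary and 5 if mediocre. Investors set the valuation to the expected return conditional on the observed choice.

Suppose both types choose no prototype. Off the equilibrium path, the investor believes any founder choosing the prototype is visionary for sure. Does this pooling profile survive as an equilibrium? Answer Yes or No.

On path, the investor holds the prior and pays 3/4·14 + 1/4·10 = 13. Off path (the prototype), believing visionary, it pays 14.
visionary: no prototype nets 13; the prototype nets 14 − 4 = 10. visionary stays.
mediocre: no prototype nets 13; the prototype nets 14 − 5 = 9. mediocre stays.
No type deviates, so pooling is sustained.

Yes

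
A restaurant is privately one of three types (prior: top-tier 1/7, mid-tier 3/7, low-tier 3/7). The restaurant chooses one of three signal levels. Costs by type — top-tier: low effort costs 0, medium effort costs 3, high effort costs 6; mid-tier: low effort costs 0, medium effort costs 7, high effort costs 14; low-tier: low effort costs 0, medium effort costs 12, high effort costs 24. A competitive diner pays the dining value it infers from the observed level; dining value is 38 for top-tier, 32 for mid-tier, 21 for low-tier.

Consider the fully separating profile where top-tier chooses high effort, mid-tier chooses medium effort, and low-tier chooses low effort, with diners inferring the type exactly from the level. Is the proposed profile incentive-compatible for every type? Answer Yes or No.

Yes

Separating price premiums: high effort → 38, medium effort → 32, low effort → 21.
top-tier (assigned high effort): low effort: 21 − 0 = 21; medium effort: 32 − 3 = 29; high effort: 38 − 6 = 32. top-tier stays.
mid-tier (assigned medium effort): low effort: 21 − 0 = 21; medium effort: 32 − 7 = 25; high effort: 38 − 14 = 24. mid-tier stays.
low-tier (assigned low effort): low effort: 21 − 0 = 21; medium effort: 32 − 12 = 20; high effort: 38 − 24 = 14. low-tier stays.
Every type prefers its assigned level; separation holds.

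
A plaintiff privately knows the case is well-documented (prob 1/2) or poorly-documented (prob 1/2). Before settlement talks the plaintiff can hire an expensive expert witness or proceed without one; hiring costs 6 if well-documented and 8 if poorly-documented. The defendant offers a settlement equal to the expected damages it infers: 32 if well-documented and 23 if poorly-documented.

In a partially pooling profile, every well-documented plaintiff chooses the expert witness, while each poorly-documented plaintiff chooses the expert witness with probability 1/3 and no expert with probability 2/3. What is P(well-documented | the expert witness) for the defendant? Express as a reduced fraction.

P(the expert witness) = (1/2)·1 + (1/2)·(1/3) = 2/3.
By Bayes' rule, P(well-documented | the expert witness) = (1/2) / (2/3) = 3/4.

3/4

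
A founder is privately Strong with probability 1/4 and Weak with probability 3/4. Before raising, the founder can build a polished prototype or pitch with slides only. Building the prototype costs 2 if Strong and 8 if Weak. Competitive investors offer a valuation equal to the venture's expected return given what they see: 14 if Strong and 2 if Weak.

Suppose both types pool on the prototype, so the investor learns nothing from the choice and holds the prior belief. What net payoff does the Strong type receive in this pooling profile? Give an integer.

3

Pooled valuation = 1/4·14 + 3/4·2 = 5.
Strong pays cost 2 for the prototype, so net payoff = 5 − 2 = 3.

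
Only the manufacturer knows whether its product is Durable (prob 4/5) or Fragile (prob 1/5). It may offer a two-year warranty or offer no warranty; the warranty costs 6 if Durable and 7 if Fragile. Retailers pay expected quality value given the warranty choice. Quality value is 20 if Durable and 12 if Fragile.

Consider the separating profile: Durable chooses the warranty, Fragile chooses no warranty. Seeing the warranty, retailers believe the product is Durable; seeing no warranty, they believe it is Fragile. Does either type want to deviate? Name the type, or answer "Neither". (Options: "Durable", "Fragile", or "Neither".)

Fragile

The warranty pays 20; no warranty pays 12.
Durable: assigned the warranty, nets 20 − 6 = 14; deviating to no warranty nets 12.
Fragile: assigned no warranty, nets 12; deviating to the warranty nets 20 − 7 = 13.
The Fragile type gains 1 by deviating.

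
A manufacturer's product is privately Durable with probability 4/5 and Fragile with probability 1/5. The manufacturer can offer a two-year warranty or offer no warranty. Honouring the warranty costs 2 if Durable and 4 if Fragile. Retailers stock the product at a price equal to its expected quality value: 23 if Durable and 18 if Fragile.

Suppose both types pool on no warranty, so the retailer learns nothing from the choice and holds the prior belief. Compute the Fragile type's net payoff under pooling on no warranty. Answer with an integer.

Pooled price = 4/5·23 + 1/5·18 = 22.
Fragile pays no cost for no warranty, so net payoff = 22.

22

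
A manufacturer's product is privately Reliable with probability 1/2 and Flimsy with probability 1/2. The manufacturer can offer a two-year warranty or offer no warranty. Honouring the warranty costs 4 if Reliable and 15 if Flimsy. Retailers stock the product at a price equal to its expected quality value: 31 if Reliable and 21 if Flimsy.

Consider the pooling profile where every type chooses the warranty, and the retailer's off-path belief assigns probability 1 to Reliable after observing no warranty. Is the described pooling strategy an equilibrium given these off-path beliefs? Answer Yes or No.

No

On path, the retailer holds the prior and pays 1/2·31 + 1/2·21 = 26. Off path (no warranty), believing Reliable, it pays 31.
Reliable: the warranty nets 26 − 4 = 22; no warranty nets 31. Reliable would deviate.
Flimsy: the warranty nets 26 − 15 = 11; no warranty nets 31. Flimsy would deviate.
A type deviates, so pooling fails.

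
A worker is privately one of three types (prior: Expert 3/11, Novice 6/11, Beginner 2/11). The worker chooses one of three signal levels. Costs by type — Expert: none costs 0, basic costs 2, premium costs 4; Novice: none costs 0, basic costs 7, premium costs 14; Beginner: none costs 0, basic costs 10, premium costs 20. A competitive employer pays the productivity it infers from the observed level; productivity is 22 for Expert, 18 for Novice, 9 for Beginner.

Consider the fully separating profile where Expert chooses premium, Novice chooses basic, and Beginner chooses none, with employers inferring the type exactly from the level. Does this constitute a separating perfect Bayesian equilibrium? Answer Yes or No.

Separating wages: premium → 22, basic → 18, none → 9.
Expert (assigned premium): none: 9 − 0 = 9; basic: 18 − 2 = 16; premium: 22 − 4 = 18. Expert stays.
Novice (assigned basic): none: 9 − 0 = 9; basic: 18 − 7 = 11; premium: 22 − 14 = 8. Novice stays.
Beginner (assigned none): none: 9 − 0 = 9; basic: 18 − 10 = 8; premium: 22 − 20 = 2. Beginner stays.
Every type prefers its assigned level; separation holds.

Yes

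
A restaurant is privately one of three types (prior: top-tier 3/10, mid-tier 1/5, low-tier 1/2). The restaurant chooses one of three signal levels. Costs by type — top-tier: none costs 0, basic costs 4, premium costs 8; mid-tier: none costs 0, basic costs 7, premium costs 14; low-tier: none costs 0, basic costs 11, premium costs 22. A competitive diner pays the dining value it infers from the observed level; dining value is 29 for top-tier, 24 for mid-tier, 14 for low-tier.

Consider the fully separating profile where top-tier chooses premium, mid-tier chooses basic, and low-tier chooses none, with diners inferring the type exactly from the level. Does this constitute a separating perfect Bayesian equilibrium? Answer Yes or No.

Yes

Separating price premiums: premium → 29, basic → 24, none → 14.
top-tier (assigned premium): none: 14 − 0 = 14; basic: 24 − 4 = 20; premium: 29 − 8 = 21. top-tier stays.
mid-tier (assigned basic): none: 14 − 0 = 14; basic: 24 − 7 = 17; premium: 29 − 14 = 15. mid-tier stays.
low-tier (assigned none): none: 14 − 0 = 14; basic: 24 − 11 = 13; premium: 29 − 22 = 7. low-tier stays.
Every type prefers its assigned level; separation holds.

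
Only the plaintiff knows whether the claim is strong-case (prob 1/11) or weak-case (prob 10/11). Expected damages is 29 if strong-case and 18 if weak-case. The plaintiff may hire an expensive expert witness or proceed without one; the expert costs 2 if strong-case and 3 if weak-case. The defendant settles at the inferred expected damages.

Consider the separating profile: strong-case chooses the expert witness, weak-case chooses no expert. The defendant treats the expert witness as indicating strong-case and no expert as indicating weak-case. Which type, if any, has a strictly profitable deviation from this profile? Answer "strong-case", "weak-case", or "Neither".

The expert witness pays 29; no expert pays 18.
strong-case: assigned the expert witness, nets 29 − 2 = 27; deviating to no expert nets 18.
weak-case: assigned no expert, nets 18; deviating to the expert witness nets 29 − 3 = 26.
The weak-case type gains 8 by deviating.

weak-case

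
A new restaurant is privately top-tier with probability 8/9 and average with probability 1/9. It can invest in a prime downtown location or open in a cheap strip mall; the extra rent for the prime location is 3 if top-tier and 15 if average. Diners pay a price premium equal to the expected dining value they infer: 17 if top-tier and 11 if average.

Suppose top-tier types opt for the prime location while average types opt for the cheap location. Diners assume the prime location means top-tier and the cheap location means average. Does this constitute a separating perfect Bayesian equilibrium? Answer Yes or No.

Yes

Under these beliefs, the prime location earns price premium 17 and the cheap location earns price premium 11.
top-tier: the prime location nets 17 − 3 = 14; the cheap location nets 11. top-tier prefers the prime location.
average: the prime location nets 17 − 15 = 2; the cheap location nets 11. average prefers the cheap location.
Neither type deviates, so the separating profile is an equilibrium.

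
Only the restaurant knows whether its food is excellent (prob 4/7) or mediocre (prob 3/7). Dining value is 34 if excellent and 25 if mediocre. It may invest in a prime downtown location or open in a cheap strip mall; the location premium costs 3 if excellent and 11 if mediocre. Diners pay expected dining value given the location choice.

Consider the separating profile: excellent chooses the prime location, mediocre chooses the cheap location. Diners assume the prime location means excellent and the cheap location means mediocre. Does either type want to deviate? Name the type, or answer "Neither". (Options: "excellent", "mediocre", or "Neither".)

Neither

The prime location pays 34; the cheap location pays 25.
excellent: assigned the prime location, nets 34 − 3 = 31; deviating to the cheap location nets 25.
mediocre: assigned the cheap location, nets 25; deviating to the prime location nets 34 − 11 = 23.
Both types strictly prefer their assigned action; no profitable deviation.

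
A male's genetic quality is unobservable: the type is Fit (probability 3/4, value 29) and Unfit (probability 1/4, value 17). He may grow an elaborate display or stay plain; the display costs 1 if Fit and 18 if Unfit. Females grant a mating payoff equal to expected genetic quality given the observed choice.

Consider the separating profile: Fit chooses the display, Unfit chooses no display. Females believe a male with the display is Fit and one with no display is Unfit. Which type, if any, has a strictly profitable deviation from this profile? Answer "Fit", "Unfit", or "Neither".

The display pays 29; no display pays 17.
Fit: assigned the display, nets 29 − 1 = 28; deviating to no display nets 17.
Unfit: assigned no display, nets 17; deviating to the display nets 29 − 18 = 11.
Both types strictly prefer their assigned action; no profitable deviation.

Neither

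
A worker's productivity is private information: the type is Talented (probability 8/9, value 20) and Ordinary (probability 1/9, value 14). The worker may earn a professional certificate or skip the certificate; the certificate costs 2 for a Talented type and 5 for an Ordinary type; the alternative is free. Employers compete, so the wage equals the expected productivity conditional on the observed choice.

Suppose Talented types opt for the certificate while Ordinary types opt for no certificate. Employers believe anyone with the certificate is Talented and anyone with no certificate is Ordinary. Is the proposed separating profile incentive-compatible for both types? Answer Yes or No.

No

Under these beliefs, the certificate earns wage 20 and no certificate earns wage 14.
Talented: the certificate nets 20 − 2 = 18; no certificate nets 14. Talented prefers the certificate.
Ordinary: the certificate nets 20 − 5 = 15; no certificate nets 14. Ordinary would deviate to the certificate.
Ordinary has a profitable deviation, so the profile is not an equilibrium.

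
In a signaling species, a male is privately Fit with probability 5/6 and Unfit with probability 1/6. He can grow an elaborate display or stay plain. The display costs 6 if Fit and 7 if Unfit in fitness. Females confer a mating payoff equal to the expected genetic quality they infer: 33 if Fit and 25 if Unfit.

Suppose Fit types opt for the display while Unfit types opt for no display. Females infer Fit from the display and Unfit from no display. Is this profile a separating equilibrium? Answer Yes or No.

No

Under these beliefs, the display earns mating payoff 33 and no display earns mating payoff 25.
Fit: the display nets 33 − 6 = 27; no display nets 25. Fit prefers the display.
Unfit: the display nets 33 − 7 = 26; no display nets 25. Unfit would deviate to the display.
Unfit has a profitable deviation, so the profile is not an equilibrium.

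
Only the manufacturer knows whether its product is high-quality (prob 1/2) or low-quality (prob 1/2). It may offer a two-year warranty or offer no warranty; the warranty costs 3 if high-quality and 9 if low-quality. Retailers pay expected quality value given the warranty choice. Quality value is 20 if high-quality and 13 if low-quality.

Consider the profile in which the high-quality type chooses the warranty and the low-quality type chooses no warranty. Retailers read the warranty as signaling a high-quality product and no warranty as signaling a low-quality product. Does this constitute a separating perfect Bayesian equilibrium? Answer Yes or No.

Yes

Under these beliefs, the warranty earns price 20 and no warranty earns price 13.
high-quality: the warranty nets 20 − 3 = 17; no warranty nets 13. high-quality prefers the warranty.
low-quality: the warranty nets 20 − 9 = 11; no warranty nets 13. low-quality prefers no warranty.
Neither type deviates, so the separating profile is an equilibrium.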